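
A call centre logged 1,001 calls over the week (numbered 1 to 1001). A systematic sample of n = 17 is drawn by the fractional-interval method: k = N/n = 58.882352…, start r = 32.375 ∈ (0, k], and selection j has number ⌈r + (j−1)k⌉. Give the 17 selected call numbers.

j=1: r + 0k = 32.375 → ⌈·⌉ = 33
j=2: r + 1k = 91.257352… → ⌈·⌉ = 92
j=3: r + 2k = 150.139705… → ⌈·⌉ = 151
j=4: r + 3k = 209.022058… → ⌈·⌉ = 210
j=5: r + 4k = 267.904411… → ⌈·⌉ = 268
j=6: r + 5k = 326.786764… → ⌈·⌉ = 327
j=7: r + 6k = 385.669117… → ⌈·⌉ = 386
j=8: r + 7k = 444.551470… → ⌈·⌉ = 445
j=9: r + 8k = 503.433823… → ⌈·⌉ = 504
j=10: r + 9k = 562.316176… → ⌈·⌉ = 563
j=11: r + 10k = 621.198529… → ⌈·⌉ = 622
j=12: r + 11k = 680.080882… → ⌈·⌉ = 681
j=13: r + 12k = 738.963235… → ⌈·⌉ = 739
j=14: r + 13k = 797.845588… → ⌈·⌉ = 798
j=15: r + 14k = 856.727941… → ⌈·⌉ = 857
j=16: r + 15k = 915.610294… → ⌈·⌉ = 916
j=17: r + 16k = 974.492647… → ⌈·⌉ = 975

33, 92, 151, 210, 268, 327, 386, 445, 504, 563, 622, 681, 739, 798, 857, 916, 975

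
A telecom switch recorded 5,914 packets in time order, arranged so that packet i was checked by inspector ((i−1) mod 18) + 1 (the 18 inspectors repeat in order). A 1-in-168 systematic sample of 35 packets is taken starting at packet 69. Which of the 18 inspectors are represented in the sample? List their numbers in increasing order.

Consecutive selections differ by k = 168, so their inspector numbers differ by 168 mod 18 = 6.
gcd(168, 18) = 6, so the sample visits 18/6 = 3 distinct residues mod 18.
Start 69 is inspector 15; the inspectors hit are 3, 9, 15.

3, 9, 15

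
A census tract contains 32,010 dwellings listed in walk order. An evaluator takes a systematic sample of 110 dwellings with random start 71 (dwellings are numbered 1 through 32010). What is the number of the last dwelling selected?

k = 32010/110 = 291
110th selection = r + (110−1)·k = 71 + 109×291 = 71 + 31719 = 31790

31790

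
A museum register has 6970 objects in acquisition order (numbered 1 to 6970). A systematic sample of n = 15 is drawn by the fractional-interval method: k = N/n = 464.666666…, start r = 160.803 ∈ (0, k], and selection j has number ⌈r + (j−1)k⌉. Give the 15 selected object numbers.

161, 626, 1091, 1555, 2020, 2485, 2949, 3414, 3879, 4343, 4808, 5273, 5737, 6202, 6667

j=1: r + 0k = 160.803 → ⌈·⌉ = 161
j=2: r + 1k = 625.469666… → ⌈·⌉ = 626
j=3: r + 2k = 1090.136333… → ⌈·⌉ = 1091
j=4: r + 3k = 1554.803 → ⌈·⌉ = 1555
j=5: r + 4k = 2019.469666… → ⌈·⌉ = 2020
j=6: r + 5k = 2484.136333… → ⌈·⌉ = 2485
j=7: r + 6k = 2948.803 → ⌈·⌉ = 2949
j=8: r + 7k = 3413.469666… → ⌈·⌉ = 3414
j=9: r + 8k = 3878.136333… → ⌈·⌉ = 3879
j=10: r + 9k = 4342.803 → ⌈·⌉ = 4343
j=11: r + 10k = 4807.469666… → ⌈·⌉ = 4808
j=12: r + 11k = 5272.136333… → ⌈·⌉ = 5273
j=13: r + 12k = 5736.803 → ⌈·⌉ = 5737
j=14: r + 13k = 6201.469666… → ⌈·⌉ = 6202
j=15: r + 14k = 6666.136333… → ⌈·⌉ = 6667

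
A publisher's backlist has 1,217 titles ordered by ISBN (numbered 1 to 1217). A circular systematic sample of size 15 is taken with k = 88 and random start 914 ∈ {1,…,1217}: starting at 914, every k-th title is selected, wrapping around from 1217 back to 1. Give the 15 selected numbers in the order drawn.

914, 1002, 1090, 1178, 49, 137, 225, 313, 401, 489, 577, 665, 753, 841, 929

Selection 1: 914
Selection 2: 914 + 88 = 1002
Selection 3: 1002 + 88 = 1090
Selection 4: 1090 + 88 = 1178
Selection 5: 1178 + 88 = 1266 → 1266 − 1217 = 49
Selection 6: 49 + 88 = 137
Selection 7: 137 + 88 = 225
Selection 8: 225 + 88 = 313
Selection 9: 313 + 88 = 401
Selection 10: 401 + 88 = 489
Selection 11: 489 + 88 = 577
Selection 12: 577 + 88 = 665
Selection 13: 665 + 88 = 753
Selection 14: 753 + 88 = 841
Selection 15: 841 + 88 = 929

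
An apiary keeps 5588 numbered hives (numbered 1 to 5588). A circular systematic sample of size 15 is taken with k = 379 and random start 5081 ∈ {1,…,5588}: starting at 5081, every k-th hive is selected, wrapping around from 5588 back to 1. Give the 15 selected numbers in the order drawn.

5081, 5460, 251, 630, 1009, 1388, 1767, 2146, 2525, 2904, 3283, 3662, 4041, 4420, 4799

Selection 1: 5081
Selection 2: 5081 + 379 = 5460
Selection 3: 5460 + 379 = 5839 → 5839 − 5588 = 251
Selection 4: 251 + 379 = 630
Selection 5: 630 + 379 = 1009
Selection 6: 1009 + 379 = 1388
Selection 7: 1388 + 379 = 1767
Selection 8: 1767 + 379 = 2146
Selection 9: 2146 + 379 = 2525
Selection 10: 2525 + 379 = 2904
Selection 11: 2904 + 379 = 3283
Selection 12: 3283 + 379 = 3662
Selection 13: 3662 + 379 = 4041
Selection 14: 4041 + 379 = 4420
Selection 15: 4420 + 379 = 4799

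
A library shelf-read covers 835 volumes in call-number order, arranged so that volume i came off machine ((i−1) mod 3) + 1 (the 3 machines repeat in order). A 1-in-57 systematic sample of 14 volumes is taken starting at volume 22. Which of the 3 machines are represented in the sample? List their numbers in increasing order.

Consecutive selections differ by k = 57, so their machine numbers differ by 57 mod 3 = 0.
gcd(57, 3) = 3, so the sample visits 3/3 = 1 distinct residues mod 3.
Start 22 is machine 1; the machines hit are 1.

1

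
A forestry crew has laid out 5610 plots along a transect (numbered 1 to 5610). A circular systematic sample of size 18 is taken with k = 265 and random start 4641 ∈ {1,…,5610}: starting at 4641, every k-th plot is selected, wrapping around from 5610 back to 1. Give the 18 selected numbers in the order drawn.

Selection 1: 4641
Selection 2: 4641 + 265 = 4906
Selection 3: 4906 + 265 = 5171
Selection 4: 5171 + 265 = 5436
Selection 5: 5436 + 265 = 5701 → 5701 − 5610 = 91
Selection 6: 91 + 265 = 356
Selection 7: 356 + 265 = 621
Selection 8: 621 + 265 = 886
Selection 9: 886 + 265 = 1151
Selection 10: 1151 + 265 = 1416
Selection 11: 1416 + 265 = 1681
Selection 12: 1681 + 265 = 1946
Selection 13: 1946 + 265 = 2211
Selection 14: 2211 + 265 = 2476
Selection 15: 2476 + 265 = 2741
Selection 16: 2741 + 265 = 3006
Selection 17: 3006 + 265 = 3271
Selection 18: 3271 + 265 = 3536

4641, 4906, 5171, 5436, 91, 356, 621, 886, 1151, 1416, 1681, 1946, 2211, 2476, 2741, 3006, 3271, 3536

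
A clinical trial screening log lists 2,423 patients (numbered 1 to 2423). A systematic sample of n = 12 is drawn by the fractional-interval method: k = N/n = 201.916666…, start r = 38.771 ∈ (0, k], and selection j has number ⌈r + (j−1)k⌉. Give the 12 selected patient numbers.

j=1: r + 0k = 38.771 → ⌈·⌉ = 39
j=2: r + 1k = 240.687666… → ⌈·⌉ = 241
j=3: r + 2k = 442.604333… → ⌈·⌉ = 443
j=4: r + 3k = 644.521 → ⌈·⌉ = 645
j=5: r + 4k = 846.437666… → ⌈·⌉ = 847
j=6: r + 5k = 1048.354333… → ⌈·⌉ = 1049
j=7: r + 6k = 1250.271 → ⌈·⌉ = 1251
j=8: r + 7k = 1452.187666… → ⌈·⌉ = 1453
j=9: r + 8k = 1654.104333… → ⌈·⌉ = 1655
j=10: r + 9k = 1856.021 → ⌈·⌉ = 1857
j=11: r + 10k = 2057.937666… → ⌈·⌉ = 2058
j=12: r + 11k = 2259.854333… → ⌈·⌉ = 2260

39, 241, 443, 645, 847, 1049, 1251, 1453, 1655, 1857, 2058, 2260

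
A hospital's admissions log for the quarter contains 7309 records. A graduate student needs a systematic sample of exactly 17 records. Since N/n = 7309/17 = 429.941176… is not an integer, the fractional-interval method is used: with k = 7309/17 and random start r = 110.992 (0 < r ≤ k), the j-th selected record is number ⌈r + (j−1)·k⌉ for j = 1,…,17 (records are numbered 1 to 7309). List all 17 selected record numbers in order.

111, 541, 971, 1401, 1831, 2261, 2691, 3121, 3551, 3981, 4411, 4841, 5271, 5701, 6131, 6561, 6991

j=1: r + 0k = 110.992 → ⌈·⌉ = 111
j=2: r + 1k = 540.933176… → ⌈·⌉ = 541
j=3: r + 2k = 970.874352… → ⌈·⌉ = 971
j=4: r + 3k = 1400.815529… → ⌈·⌉ = 1401
j=5: r + 4k = 1830.756705… → ⌈·⌉ = 1831
j=6: r + 5k = 2260.697882… → ⌈·⌉ = 2261
j=7: r + 6k = 2690.639058… → ⌈·⌉ = 2691
j=8: r + 7k = 3120.580235… → ⌈·⌉ = 3121
j=9: r + 8k = 3550.521411… → ⌈·⌉ = 3551
j=10: r + 9k = 3980.462588… → ⌈·⌉ = 3981
j=11: r + 10k = 4410.403764… → ⌈·⌉ = 4411
j=12: r + 11k = 4840.344941… → ⌈·⌉ = 4841
j=13: r + 12k = 5270.286117… → ⌈·⌉ = 5271
j=14: r + 13k = 5700.227294… → ⌈·⌉ = 5701
j=15: r + 14k = 6130.168470… → ⌈·⌉ = 6131
j=16: r + 15k = 6560.109647… → ⌈·⌉ = 6561
j=17: r + 16k = 6990.050823… → ⌈·⌉ = 6991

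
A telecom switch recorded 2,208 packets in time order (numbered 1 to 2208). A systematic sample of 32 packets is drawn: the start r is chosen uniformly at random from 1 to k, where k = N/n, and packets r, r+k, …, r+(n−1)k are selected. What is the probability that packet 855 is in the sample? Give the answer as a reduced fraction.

k = 2208/32 = 69.
Packet 855 is selected iff r ≡ 855 (mod 69); exactly one such r in {1,…,69}.
Inclusion probability = 1/69.

1/69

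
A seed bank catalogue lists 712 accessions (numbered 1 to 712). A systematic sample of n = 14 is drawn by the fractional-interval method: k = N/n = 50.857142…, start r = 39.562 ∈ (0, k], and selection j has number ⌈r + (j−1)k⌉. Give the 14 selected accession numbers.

40, 91, 142, 193, 243, 294, 345, 396, 447, 498, 549, 599, 650, 701

j=1: r + 0k = 39.562 → ⌈·⌉ = 40
j=2: r + 1k = 90.419142… → ⌈·⌉ = 91
j=3: r + 2k = 141.276285… → ⌈·⌉ = 142
j=4: r + 3k = 192.133428… → ⌈·⌉ = 193
j=5: r + 4k = 242.990571… → ⌈·⌉ = 243
j=6: r + 5k = 293.847714… → ⌈·⌉ = 294
j=7: r + 6k = 344.704857… → ⌈·⌉ = 345
j=8: r + 7k = 395.562 → ⌈·⌉ = 396
j=9: r + 8k = 446.419142… → ⌈·⌉ = 447
j=10: r + 9k = 497.276285… → ⌈·⌉ = 498
j=11: r + 10k = 548.133428… → ⌈·⌉ = 549
j=12: r + 11k = 598.990571… → ⌈·⌉ = 599
j=13: r + 12k = 649.847714… → ⌈·⌉ = 650
j=14: r + 13k = 700.704857… → ⌈·⌉ = 701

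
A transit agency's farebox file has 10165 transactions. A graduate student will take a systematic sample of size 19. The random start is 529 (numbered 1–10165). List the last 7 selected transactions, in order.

k = N/n = 10165/19 = 535
13th selection = 529 + 12×535 = 6949
14th: 6949 + 535 = 7484
15th: 7484 + 535 = 8019
16th: 8019 + 535 = 8554
17th: 8554 + 535 = 9089
18th: 9089 + 535 = 9624
19th: 9624 + 535 = 10159

6949, 7484, 8019, 8554, 9089, 9624, 10159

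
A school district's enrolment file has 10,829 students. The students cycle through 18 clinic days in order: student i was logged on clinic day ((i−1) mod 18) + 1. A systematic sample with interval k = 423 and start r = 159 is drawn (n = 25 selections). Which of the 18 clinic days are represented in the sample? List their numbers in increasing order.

6, 15

Consecutive selections differ by k = 423, so their clinic day numbers differ by 423 mod 18 = 9.
gcd(423, 18) = 9, so the sample visits 18/9 = 2 distinct residues mod 18.
Start 159 is clinic day 15; the clinic days hit are 6, 15.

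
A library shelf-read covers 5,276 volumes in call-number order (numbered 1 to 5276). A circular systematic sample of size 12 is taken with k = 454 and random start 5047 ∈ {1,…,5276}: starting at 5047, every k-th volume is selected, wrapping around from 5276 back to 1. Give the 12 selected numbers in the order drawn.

5047, 225, 679, 1133, 1587, 2041, 2495, 2949, 3403, 3857, 4311, 4765

Selection 1: 5047
Selection 2: 5047 + 454 = 5501 → 5501 − 5276 = 225
Selection 3: 225 + 454 = 679
Selection 4: 679 + 454 = 1133
Selection 5: 1133 + 454 = 1587
Selection 6: 1587 + 454 = 2041
Selection 7: 2041 + 454 = 2495
Selection 8: 2495 + 454 = 2949
Selection 9: 2949 + 454 = 3403
Selection 10: 3403 + 454 = 3857
Selection 11: 3857 + 454 = 4311
Selection 12: 4311 + 454 = 4765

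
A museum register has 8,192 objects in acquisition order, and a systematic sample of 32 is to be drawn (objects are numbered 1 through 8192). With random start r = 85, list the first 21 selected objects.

k = N/n = 8192/32 = 256
object 1: 85
object 2: 85 + 256 = 341
object 3: 341 + 256 = 597
object 4: 597 + 256 = 853
object 5: 853 + 256 = 1109
object 6: 1109 + 256 = 1365
object 7: 1365 + 256 = 1621
object 8: 1621 + 256 = 1877
object 9: 1877 + 256 = 2133
object 10: 2133 + 256 = 2389
object 11: 2389 + 256 = 2645
object 12: 2645 + 256 = 2901
object 13: 2901 + 256 = 3157
object 14: 3157 + 256 = 3413
object 15: 3413 + 256 = 3669
object 16: 3669 + 256 = 3925
object 17: 3925 + 256 = 4181
object 18: 4181 + 256 = 4437
object 19: 4437 + 256 = 4693
object 20: 4693 + 256 = 4949
object 21: 4949 + 256 = 5205

85, 341, 597, 853, 1109, 1365, 1621, 1877, 2133, 2389, 2645, 2901, 3157, 3413, 3669, 3925, 4181, 4437, 4693, 4949, 5205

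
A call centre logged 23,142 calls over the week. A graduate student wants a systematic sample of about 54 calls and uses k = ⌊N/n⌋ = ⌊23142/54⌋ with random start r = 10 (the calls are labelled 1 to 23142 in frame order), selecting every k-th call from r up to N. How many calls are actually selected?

55

k = ⌊23142/54⌋ = 428
Achieved size = ⌊(23142 − 10)/428⌋ + 1 = ⌊23132/428⌋ + 1 = 54 + 1 = 55
(last selection: 10 + 54×428 = 23122 ≤ 23142; next would be 23550 > 23142)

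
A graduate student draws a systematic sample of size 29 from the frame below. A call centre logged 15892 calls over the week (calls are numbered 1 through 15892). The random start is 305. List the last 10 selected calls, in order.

10717, 11265, 11813, 12361, 12909, 13457, 14005, 14553, 15101, 15649

k = N/n = 15892/29 = 548
20th selection = 305 + 19×548 = 10717
21st: 10717 + 548 = 11265
22nd: 11265 + 548 = 11813
23rd: 11813 + 548 = 12361
24th: 12361 + 548 = 12909
25th: 12909 + 548 = 13457
26th: 13457 + 548 = 14005
27th: 14005 + 548 = 14553
28th: 14553 + 548 = 15101
29th: 15101 + 548 = 15649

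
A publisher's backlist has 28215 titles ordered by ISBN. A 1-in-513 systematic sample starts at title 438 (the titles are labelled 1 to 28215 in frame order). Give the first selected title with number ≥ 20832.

20958

k = 513
Steps past start: ⌈(20832 − 438)/513⌉ = ⌈20394/513⌉ = 40
Selected title: 438 + 40×513 = 20958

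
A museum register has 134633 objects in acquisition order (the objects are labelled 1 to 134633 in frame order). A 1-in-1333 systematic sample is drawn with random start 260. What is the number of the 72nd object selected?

k = 1333
72nd selection = r + (72−1)·k = 260 + 71×1333 = 260 + 94643 = 94903

94903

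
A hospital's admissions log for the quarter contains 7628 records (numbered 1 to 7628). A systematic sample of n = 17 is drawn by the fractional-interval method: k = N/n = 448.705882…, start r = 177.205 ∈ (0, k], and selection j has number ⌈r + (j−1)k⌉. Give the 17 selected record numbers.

j=1: r + 0k = 177.205 → ⌈·⌉ = 178
j=2: r + 1k = 625.910882… → ⌈·⌉ = 626
j=3: r + 2k = 1074.616764… → ⌈·⌉ = 1075
j=4: r + 3k = 1523.322647… → ⌈·⌉ = 1524
j=5: r + 4k = 1972.028529… → ⌈·⌉ = 1973
j=6: r + 5k = 2420.734411… → ⌈·⌉ = 2421
j=7: r + 6k = 2869.440294… → ⌈·⌉ = 2870
j=8: r + 7k = 3318.146176… → ⌈·⌉ = 3319
j=9: r + 8k = 3766.852058… → ⌈·⌉ = 3767
j=10: r + 9k = 4215.557941… → ⌈·⌉ = 4216
j=11: r + 10k = 4664.263823… → ⌈·⌉ = 4665
j=12: r + 11k = 5112.969705… → ⌈·⌉ = 5113
j=13: r + 12k = 5561.675588… → ⌈·⌉ = 5562
j=14: r + 13k = 6010.381470… → ⌈·⌉ = 6011
j=15: r + 14k = 6459.087352… → ⌈·⌉ = 6460
j=16: r + 15k = 6907.793235… → ⌈·⌉ = 6908
j=17: r + 16k = 7356.499117… → ⌈·⌉ = 7357

178, 626, 1075, 1524, 1973, 2421, 2870, 3319, 3767, 4216, 4665, 5113, 5562, 6011, 6460, 6908, 7357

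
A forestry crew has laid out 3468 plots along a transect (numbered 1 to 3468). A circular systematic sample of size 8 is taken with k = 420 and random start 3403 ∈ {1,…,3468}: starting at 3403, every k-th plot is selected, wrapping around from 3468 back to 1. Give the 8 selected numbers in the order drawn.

Selection 1: 3403
Selection 2: 3403 + 420 = 3823 → 3823 − 3468 = 355
Selection 3: 355 + 420 = 775
Selection 4: 775 + 420 = 1195
Selection 5: 1195 + 420 = 1615
Selection 6: 1615 + 420 = 2035
Selection 7: 2035 + 420 = 2455
Selection 8: 2455 + 420 = 2875

3403, 355, 775, 1195, 1615, 2035, 2455, 2875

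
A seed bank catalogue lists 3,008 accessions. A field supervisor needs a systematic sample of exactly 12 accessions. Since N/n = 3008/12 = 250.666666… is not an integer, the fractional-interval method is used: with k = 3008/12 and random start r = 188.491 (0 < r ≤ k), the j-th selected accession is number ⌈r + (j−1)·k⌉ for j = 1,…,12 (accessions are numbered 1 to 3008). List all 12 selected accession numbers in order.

189, 440, 690, 941, 1192, 1442, 1693, 1944, 2194, 2445, 2696, 2946

j=1: r + 0k = 188.491 → ⌈·⌉ = 189
j=2: r + 1k = 439.157666… → ⌈·⌉ = 440
j=3: r + 2k = 689.824333… → ⌈·⌉ = 690
j=4: r + 3k = 940.491 → ⌈·⌉ = 941
j=5: r + 4k = 1191.157666… → ⌈·⌉ = 1192
j=6: r + 5k = 1441.824333… → ⌈·⌉ = 1442
j=7: r + 6k = 1692.491 → ⌈·⌉ = 1693
j=8: r + 7k = 1943.157666… → ⌈·⌉ = 1944
j=9: r + 8k = 2193.824333… → ⌈·⌉ = 2194
j=10: r + 9k = 2444.491 → ⌈·⌉ = 2445
j=11: r + 10k = 2695.157666… → ⌈·⌉ = 2696
j=12: r + 11k = 2945.824333… → ⌈·⌉ = 2946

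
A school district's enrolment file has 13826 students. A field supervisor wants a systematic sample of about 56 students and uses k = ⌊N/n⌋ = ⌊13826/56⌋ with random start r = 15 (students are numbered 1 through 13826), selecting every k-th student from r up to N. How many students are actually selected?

k = ⌊13826/56⌋ = 246
Achieved size = ⌊(13826 − 15)/246⌋ + 1 = ⌊13811/246⌋ + 1 = 56 + 1 = 57
(last selection: 15 + 56×246 = 13791 ≤ 13826; next would be 14037 > 13826)

57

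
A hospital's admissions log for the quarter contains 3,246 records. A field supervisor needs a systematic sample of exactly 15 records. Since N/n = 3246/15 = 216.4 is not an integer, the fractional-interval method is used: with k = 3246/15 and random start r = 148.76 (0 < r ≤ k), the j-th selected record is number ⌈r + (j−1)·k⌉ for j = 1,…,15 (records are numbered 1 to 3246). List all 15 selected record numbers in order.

j=1: r + 0k = 148.76 → ⌈·⌉ = 149
j=2: r + 1k = 365.16 → ⌈·⌉ = 366
j=3: r + 2k = 581.56 → ⌈·⌉ = 582
j=4: r + 3k = 797.96 → ⌈·⌉ = 798
j=5: r + 4k = 1014.36 → ⌈·⌉ = 1015
j=6: r + 5k = 1230.76 → ⌈·⌉ = 1231
j=7: r + 6k = 1447.16 → ⌈·⌉ = 1448
j=8: r + 7k = 1663.56 → ⌈·⌉ = 1664
j=9: r + 8k = 1879.96 → ⌈·⌉ = 1880
j=10: r + 9k = 2096.36 → ⌈·⌉ = 2097
j=11: r + 10k = 2312.76 → ⌈·⌉ = 2313
j=12: r + 11k = 2529.16 → ⌈·⌉ = 2530
j=13: r + 12k = 2745.56 → ⌈·⌉ = 2746
j=14: r + 13k = 2961.96 → ⌈·⌉ = 2962
j=15: r + 14k = 3178.36 → ⌈·⌉ = 3179

149, 366, 582, 798, 1015, 1231, 1448, 1664, 1880, 2097, 2313, 2530, 2746, 2962, 3179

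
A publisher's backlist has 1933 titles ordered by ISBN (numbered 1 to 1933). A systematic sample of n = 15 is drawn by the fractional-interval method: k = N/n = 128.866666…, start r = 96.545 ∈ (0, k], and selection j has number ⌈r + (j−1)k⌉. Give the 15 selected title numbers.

97, 226, 355, 484, 613, 741, 870, 999, 1128, 1257, 1386, 1515, 1643, 1772, 1901

j=1: r + 0k = 96.545 → ⌈·⌉ = 97
j=2: r + 1k = 225.411666… → ⌈·⌉ = 226
j=3: r + 2k = 354.278333… → ⌈·⌉ = 355
j=4: r + 3k = 483.145 → ⌈·⌉ = 484
j=5: r + 4k = 612.011666… → ⌈·⌉ = 613
j=6: r + 5k = 740.878333… → ⌈·⌉ = 741
j=7: r + 6k = 869.745 → ⌈·⌉ = 870
j=8: r + 7k = 998.611666… → ⌈·⌉ = 999
j=9: r + 8k = 1127.478333… → ⌈·⌉ = 1128
j=10: r + 9k = 1256.345 → ⌈·⌉ = 1257
j=11: r + 10k = 1385.211666… → ⌈·⌉ = 1386
j=12: r + 11k = 1514.078333… → ⌈·⌉ = 1515
j=13: r + 12k = 1642.945 → ⌈·⌉ = 1643
j=14: r + 13k = 1771.811666… → ⌈·⌉ = 1772
j=15: r + 14k = 1900.678333… → ⌈·⌉ = 1901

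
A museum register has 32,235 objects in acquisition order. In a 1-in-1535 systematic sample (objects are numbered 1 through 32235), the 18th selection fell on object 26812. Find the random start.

717

k = 1535
r = 26812 − (18−1)×1535 = 26812 − 26095 = 717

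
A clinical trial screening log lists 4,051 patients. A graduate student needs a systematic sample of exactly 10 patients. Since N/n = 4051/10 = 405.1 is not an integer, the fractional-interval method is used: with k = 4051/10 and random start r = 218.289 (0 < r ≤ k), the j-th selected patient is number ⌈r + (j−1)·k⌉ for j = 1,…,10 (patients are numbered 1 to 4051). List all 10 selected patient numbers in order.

219, 624, 1029, 1434, 1839, 2244, 2649, 3054, 3460, 3865

j=1: r + 0k = 218.289 → ⌈·⌉ = 219
j=2: r + 1k = 623.389 → ⌈·⌉ = 624
j=3: r + 2k = 1028.489 → ⌈·⌉ = 1029
j=4: r + 3k = 1433.589 → ⌈·⌉ = 1434
j=5: r + 4k = 1838.689 → ⌈·⌉ = 1839
j=6: r + 5k = 2243.789 → ⌈·⌉ = 2244
j=7: r + 6k = 2648.889 → ⌈·⌉ = 2649
j=8: r + 7k = 3053.989 → ⌈·⌉ = 3054
j=9: r + 8k = 3459.089 → ⌈·⌉ = 3460
j=10: r + 9k = 3864.189 → ⌈·⌉ = 3865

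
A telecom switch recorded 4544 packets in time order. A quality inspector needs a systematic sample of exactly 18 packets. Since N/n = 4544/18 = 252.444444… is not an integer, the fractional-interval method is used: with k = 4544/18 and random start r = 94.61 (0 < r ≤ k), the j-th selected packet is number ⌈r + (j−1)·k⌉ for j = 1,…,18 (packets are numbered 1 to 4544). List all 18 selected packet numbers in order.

j=1: r + 0k = 94.61 → ⌈·⌉ = 95
j=2: r + 1k = 347.054444… → ⌈·⌉ = 348
j=3: r + 2k = 599.498888… → ⌈·⌉ = 600
j=4: r + 3k = 851.943333… → ⌈·⌉ = 852
j=5: r + 4k = 1104.387777… → ⌈·⌉ = 1105
j=6: r + 5k = 1356.832222… → ⌈·⌉ = 1357
j=7: r + 6k = 1609.276666… → ⌈·⌉ = 1610
j=8: r + 7k = 1861.721111… → ⌈·⌉ = 1862
j=9: r + 8k = 2114.165555… → ⌈·⌉ = 2115
j=10: r + 9k = 2366.61 → ⌈·⌉ = 2367
j=11: r + 10k = 2619.054444… → ⌈·⌉ = 2620
j=12: r + 11k = 2871.498888… → ⌈·⌉ = 2872
j=13: r + 12k = 3123.943333… → ⌈·⌉ = 3124
j=14: r + 13k = 3376.387777… → ⌈·⌉ = 3377
j=15: r + 14k = 3628.832222… → ⌈·⌉ = 3629
j=16: r + 15k = 3881.276666… → ⌈·⌉ = 3882
j=17: r + 16k = 4133.721111… → ⌈·⌉ = 4134
j=18: r + 17k = 4386.165555… → ⌈·⌉ = 4387

95, 348, 600, 852, 1105, 1357, 1610, 1862, 2115, 2367, 2620, 2872, 3124, 3377, 3629, 3882, 4134, 4387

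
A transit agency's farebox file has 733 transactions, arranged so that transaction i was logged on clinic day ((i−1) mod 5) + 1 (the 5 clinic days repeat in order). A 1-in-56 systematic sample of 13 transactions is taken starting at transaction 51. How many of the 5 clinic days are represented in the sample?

5

Consecutive selections differ by k = 56, so their clinic day numbers differ by 56 mod 5 = 1.
gcd(56, 5) = 1, so the sample visits 5/1 = 5 distinct residues mod 5.
Start 51 is clinic day 1; the clinic days hit are 1, 2, 3, 4, 5.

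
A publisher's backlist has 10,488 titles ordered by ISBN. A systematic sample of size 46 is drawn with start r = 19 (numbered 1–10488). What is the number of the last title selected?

10279

k = 10488/46 = 228
46th selection = r + (46−1)·k = 19 + 45×228 = 19 + 10260 = 10279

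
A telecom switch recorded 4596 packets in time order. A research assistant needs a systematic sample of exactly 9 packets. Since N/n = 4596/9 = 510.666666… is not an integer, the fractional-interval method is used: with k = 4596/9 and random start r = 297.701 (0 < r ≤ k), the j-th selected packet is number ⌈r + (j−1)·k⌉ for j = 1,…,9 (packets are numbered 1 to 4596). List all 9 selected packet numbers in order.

j=1: r + 0k = 297.701 → ⌈·⌉ = 298
j=2: r + 1k = 808.367666… → ⌈·⌉ = 809
j=3: r + 2k = 1319.034333… → ⌈·⌉ = 1320
j=4: r + 3k = 1829.701 → ⌈·⌉ = 1830
j=5: r + 4k = 2340.367666… → ⌈·⌉ = 2341
j=6: r + 5k = 2851.034333… → ⌈·⌉ = 2852
j=7: r + 6k = 3361.701 → ⌈·⌉ = 3362
j=8: r + 7k = 3872.367666… → ⌈·⌉ = 3873
j=9: r + 8k = 4383.034333… → ⌈·⌉ = 4384

298, 809, 1320, 1830, 2341, 2852, 3362, 3873, 4384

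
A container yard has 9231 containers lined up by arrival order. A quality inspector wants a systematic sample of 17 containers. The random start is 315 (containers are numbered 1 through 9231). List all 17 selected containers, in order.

315, 858, 1401, 1944, 2487, 3030, 3573, 4116, 4659, 5202, 5745, 6288, 6831, 7374, 7917, 8460, 9003

k = N/n = 9231/17 = 543
container 1: 315
container 2: 315 + 543 = 858
container 3: 858 + 543 = 1401
container 4: 1401 + 543 = 1944
container 5: 1944 + 543 = 2487
container 6: 2487 + 543 = 3030
container 7: 3030 + 543 = 3573
container 8: 3573 + 543 = 4116
container 9: 4116 + 543 = 4659
container 10: 4659 + 543 = 5202
container 11: 5202 + 543 = 5745
container 12: 5745 + 543 = 6288
container 13: 6288 + 543 = 6831
container 14: 6831 + 543 = 7374
container 15: 7374 + 543 = 7917
container 16: 7917 + 543 = 8460
container 17: 8460 + 543 = 9003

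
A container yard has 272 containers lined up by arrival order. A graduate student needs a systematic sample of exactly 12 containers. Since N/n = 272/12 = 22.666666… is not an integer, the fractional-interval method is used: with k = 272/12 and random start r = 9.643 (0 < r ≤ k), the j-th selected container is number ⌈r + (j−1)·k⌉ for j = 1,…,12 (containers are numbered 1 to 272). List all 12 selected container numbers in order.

10, 33, 55, 78, 101, 123, 146, 169, 191, 214, 237, 259

j=1: r + 0k = 9.643 → ⌈·⌉ = 10
j=2: r + 1k = 32.309666… → ⌈·⌉ = 33
j=3: r + 2k = 54.976333… → ⌈·⌉ = 55
j=4: r + 3k = 77.643 → ⌈·⌉ = 78
j=5: r + 4k = 100.309666… → ⌈·⌉ = 101
j=6: r + 5k = 122.976333… → ⌈·⌉ = 123
j=7: r + 6k = 145.643 → ⌈·⌉ = 146
j=8: r + 7k = 168.309666… → ⌈·⌉ = 169
j=9: r + 8k = 190.976333… → ⌈·⌉ = 191
j=10: r + 9k = 213.643 → ⌈·⌉ = 214
j=11: r + 10k = 236.309666… → ⌈·⌉ = 237
j=12: r + 11k = 258.976333… → ⌈·⌉ = 259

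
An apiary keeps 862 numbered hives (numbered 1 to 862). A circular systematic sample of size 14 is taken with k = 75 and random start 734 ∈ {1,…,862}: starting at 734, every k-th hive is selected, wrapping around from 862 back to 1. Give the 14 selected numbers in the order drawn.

734, 809, 22, 97, 172, 247, 322, 397, 472, 547, 622, 697, 772, 847

Selection 1: 734
Selection 2: 734 + 75 = 809
Selection 3: 809 + 75 = 884 → 884 − 862 = 22
Selection 4: 22 + 75 = 97
Selection 5: 97 + 75 = 172
Selection 6: 172 + 75 = 247
Selection 7: 247 + 75 = 322
Selection 8: 322 + 75 = 397
Selection 9: 397 + 75 = 472
Selection 10: 472 + 75 = 547
Selection 11: 547 + 75 = 622
Selection 12: 622 + 75 = 697
Selection 13: 697 + 75 = 772
Selection 14: 772 + 75 = 847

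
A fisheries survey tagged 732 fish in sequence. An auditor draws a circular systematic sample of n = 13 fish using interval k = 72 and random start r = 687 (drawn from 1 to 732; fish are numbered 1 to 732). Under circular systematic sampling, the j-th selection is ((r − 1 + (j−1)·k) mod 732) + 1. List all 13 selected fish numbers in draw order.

687, 27, 99, 171, 243, 315, 387, 459, 531, 603, 675, 15, 87

Selection 1: 687
Selection 2: 687 + 72 = 759 → 759 − 732 = 27
Selection 3: 27 + 72 = 99
Selection 4: 99 + 72 = 171
Selection 5: 171 + 72 = 243
Selection 6: 243 + 72 = 315
Selection 7: 315 + 72 = 387
Selection 8: 387 + 72 = 459
Selection 9: 459 + 72 = 531
Selection 10: 531 + 72 = 603
Selection 11: 603 + 72 = 675
Selection 12: 675 + 72 = 747 → 747 − 732 = 15
Selection 13: 15 + 72 = 87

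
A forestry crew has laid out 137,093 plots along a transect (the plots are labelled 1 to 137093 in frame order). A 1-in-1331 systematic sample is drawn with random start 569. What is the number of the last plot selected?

136331

k = 1331
103rd selection = r + (103−1)·k = 569 + 102×1331 = 569 + 135762 = 136331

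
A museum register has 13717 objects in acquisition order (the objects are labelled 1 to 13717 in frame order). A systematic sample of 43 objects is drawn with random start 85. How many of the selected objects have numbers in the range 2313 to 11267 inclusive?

29

k = 13717/43 = 319
First selection ≥ 2313: 85 + ⌈(2313−85)/319⌉·319 = 85 + 7×319 = 2318
Last selection ≤ 11267: 85 + ⌊(11267−85)/319⌋·319 = 85 + 35×319 = 11250
Count = 35 − 7 + 1 = 29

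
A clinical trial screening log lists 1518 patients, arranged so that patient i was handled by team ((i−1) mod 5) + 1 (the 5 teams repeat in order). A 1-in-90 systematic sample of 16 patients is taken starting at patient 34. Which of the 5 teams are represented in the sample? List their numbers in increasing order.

4

Consecutive selections differ by k = 90, so their team numbers differ by 90 mod 5 = 0.
gcd(90, 5) = 5, so the sample visits 5/5 = 1 distinct residues mod 5.
Start 34 is team 4; the teams hit are 4.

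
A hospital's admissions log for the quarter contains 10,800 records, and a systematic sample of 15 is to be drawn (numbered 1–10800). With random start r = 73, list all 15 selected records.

73, 793, 1513, 2233, 2953, 3673, 4393, 5113, 5833, 6553, 7273, 7993, 8713, 9433, 10153

k = N/n = 10800/15 = 720
record 1: 73
record 2: 73 + 720 = 793
record 3: 793 + 720 = 1513
record 4: 1513 + 720 = 2233
record 5: 2233 + 720 = 2953
record 6: 2953 + 720 = 3673
record 7: 3673 + 720 = 4393
record 8: 4393 + 720 = 5113
record 9: 5113 + 720 = 5833
record 10: 5833 + 720 = 6553
record 11: 6553 + 720 = 7273
record 12: 7273 + 720 = 7993
record 13: 7993 + 720 = 8713
record 14: 8713 + 720 = 9433
record 15: 9433 + 720 = 10153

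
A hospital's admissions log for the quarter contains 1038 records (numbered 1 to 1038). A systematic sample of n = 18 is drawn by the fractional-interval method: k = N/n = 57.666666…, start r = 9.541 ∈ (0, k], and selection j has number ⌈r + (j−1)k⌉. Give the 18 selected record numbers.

10, 68, 125, 183, 241, 298, 356, 414, 471, 529, 587, 644, 702, 760, 817, 875, 933, 990

j=1: r + 0k = 9.541 → ⌈·⌉ = 10
j=2: r + 1k = 67.207666… → ⌈·⌉ = 68
j=3: r + 2k = 124.874333… → ⌈·⌉ = 125
j=4: r + 3k = 182.541 → ⌈·⌉ = 183
j=5: r + 4k = 240.207666… → ⌈·⌉ = 241
j=6: r + 5k = 297.874333… → ⌈·⌉ = 298
j=7: r + 6k = 355.541 → ⌈·⌉ = 356
j=8: r + 7k = 413.207666… → ⌈·⌉ = 414
j=9: r + 8k = 470.874333… → ⌈·⌉ = 471
j=10: r + 9k = 528.541 → ⌈·⌉ = 529
j=11: r + 10k = 586.207666… → ⌈·⌉ = 587
j=12: r + 11k = 643.874333… → ⌈·⌉ = 644
j=13: r + 12k = 701.541 → ⌈·⌉ = 702
j=14: r + 13k = 759.207666… → ⌈·⌉ = 760
j=15: r + 14k = 816.874333… → ⌈·⌉ = 817
j=16: r + 15k = 874.541 → ⌈·⌉ = 875
j=17: r + 16k = 932.207666… → ⌈·⌉ = 933
j=18: r + 17k = 989.874333… → ⌈·⌉ = 990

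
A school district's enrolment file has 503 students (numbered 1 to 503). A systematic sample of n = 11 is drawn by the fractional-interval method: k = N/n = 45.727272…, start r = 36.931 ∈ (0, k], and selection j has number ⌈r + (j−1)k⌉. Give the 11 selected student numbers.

37, 83, 129, 175, 220, 266, 312, 358, 403, 449, 495

j=1: r + 0k = 36.931 → ⌈·⌉ = 37
j=2: r + 1k = 82.658272… → ⌈·⌉ = 83
j=3: r + 2k = 128.385545… → ⌈·⌉ = 129
j=4: r + 3k = 174.112818… → ⌈·⌉ = 175
j=5: r + 4k = 219.840090… → ⌈·⌉ = 220
j=6: r + 5k = 265.567363… → ⌈·⌉ = 266
j=7: r + 6k = 311.294636… → ⌈·⌉ = 312
j=8: r + 7k = 357.021909… → ⌈·⌉ = 358
j=9: r + 8k = 402.749181… → ⌈·⌉ = 403
j=10: r + 9k = 448.476454… → ⌈·⌉ = 449
j=11: r + 10k = 494.203727… → ⌈·⌉ = 495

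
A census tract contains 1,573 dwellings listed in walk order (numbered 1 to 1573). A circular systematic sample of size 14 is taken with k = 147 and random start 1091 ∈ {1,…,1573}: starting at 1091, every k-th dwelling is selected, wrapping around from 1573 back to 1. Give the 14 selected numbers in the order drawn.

Selection 1: 1091
Selection 2: 1091 + 147 = 1238
Selection 3: 1238 + 147 = 1385
Selection 4: 1385 + 147 = 1532
Selection 5: 1532 + 147 = 1679 → 1679 − 1573 = 106
Selection 6: 106 + 147 = 253
Selection 7: 253 + 147 = 400
Selection 8: 400 + 147 = 547
Selection 9: 547 + 147 = 694
Selection 10: 694 + 147 = 841
Selection 11: 841 + 147 = 988
Selection 12: 988 + 147 = 1135
Selection 13: 1135 + 147 = 1282
Selection 14: 1282 + 147 = 1429

1091, 1238, 1385, 1532, 106, 253, 400, 547, 694, 841, 988, 1135, 1282, 1429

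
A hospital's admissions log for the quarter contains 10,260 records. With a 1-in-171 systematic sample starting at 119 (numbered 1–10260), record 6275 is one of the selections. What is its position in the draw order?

k = 171
position = (6275 − 119)/171 + 1 = 6156/171 + 1 = 36 + 1 = 37

37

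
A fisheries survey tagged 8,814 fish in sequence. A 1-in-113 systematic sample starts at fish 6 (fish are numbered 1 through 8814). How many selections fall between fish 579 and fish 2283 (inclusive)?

k = 113
First selection ≥ 579: 6 + ⌈(579−6)/113⌉·113 = 6 + 6×113 = 684
Last selection ≤ 2283: 6 + ⌊(2283−6)/113⌋·113 = 6 + 20×113 = 2266
Count = 20 − 6 + 1 = 15

15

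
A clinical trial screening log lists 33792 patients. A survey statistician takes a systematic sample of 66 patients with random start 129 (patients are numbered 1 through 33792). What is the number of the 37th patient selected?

k = 33792/66 = 512
37th selection = r + (37−1)·k = 129 + 36×512 = 129 + 18432 = 18561

18561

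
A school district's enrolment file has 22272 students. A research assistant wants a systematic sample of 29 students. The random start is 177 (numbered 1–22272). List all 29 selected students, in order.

177, 945, 1713, 2481, 3249, 4017, 4785, 5553, 6321, 7089, 7857, 8625, 9393, 10161, 10929, 11697, 12465, 13233, 14001, 14769, 15537, 16305, 17073, 17841, 18609, 19377, 20145, 20913, 21681

k = N/n = 22272/29 = 768
student 1: 177
student 2: 177 + 768 = 945
student 3: 945 + 768 = 1713
student 4: 1713 + 768 = 2481
student 5: 2481 + 768 = 3249
student 6: 3249 + 768 = 4017
student 7: 4017 + 768 = 4785
student 8: 4785 + 768 = 5553
student 9: 5553 + 768 = 6321
student 10: 6321 + 768 = 7089
student 11: 7089 + 768 = 7857
student 12: 7857 + 768 = 8625
student 13: 8625 + 768 = 9393
student 14: 9393 + 768 = 10161
student 15: 10161 + 768 = 10929
student 16: 10929 + 768 = 11697
student 17: 11697 + 768 = 12465
student 18: 12465 + 768 = 13233
student 19: 13233 + 768 = 14001
student 20: 14001 + 768 = 14769
student 21: 14769 + 768 = 15537
student 22: 15537 + 768 = 16305
student 23: 16305 + 768 = 17073
student 24: 17073 + 768 = 17841
student 25: 17841 + 768 = 18609
student 26: 18609 + 768 = 19377
student 27: 19377 + 768 = 20145
student 28: 20145 + 768 = 20913
student 29: 20913 + 768 = 21681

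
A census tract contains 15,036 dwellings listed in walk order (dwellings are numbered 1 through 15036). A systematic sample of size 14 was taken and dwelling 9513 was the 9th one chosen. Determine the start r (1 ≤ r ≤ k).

921

k = 15036/14 = 1074
r = 9513 − (9−1)×1074 = 9513 − 8592 = 921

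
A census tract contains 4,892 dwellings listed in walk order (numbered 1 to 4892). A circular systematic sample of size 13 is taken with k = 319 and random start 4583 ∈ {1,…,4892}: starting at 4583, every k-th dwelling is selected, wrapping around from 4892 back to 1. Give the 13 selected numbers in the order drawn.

Selection 1: 4583
Selection 2: 4583 + 319 = 4902 → 4902 − 4892 = 10
Selection 3: 10 + 319 = 329
Selection 4: 329 + 319 = 648
Selection 5: 648 + 319 = 967
Selection 6: 967 + 319 = 1286
Selection 7: 1286 + 319 = 1605
Selection 8: 1605 + 319 = 1924
Selection 9: 1924 + 319 = 2243
Selection 10: 2243 + 319 = 2562
Selection 11: 2562 + 319 = 2881
Selection 12: 2881 + 319 = 3200
Selection 13: 3200 + 319 = 3519

4583, 10, 329, 648, 967, 1286, 1605, 1924, 2243, 2562, 2881, 3200, 3519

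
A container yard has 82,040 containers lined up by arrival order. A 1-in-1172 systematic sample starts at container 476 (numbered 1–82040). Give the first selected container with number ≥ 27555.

k = 1172
Steps past start: ⌈(27555 − 476)/1172⌉ = ⌈27079/1172⌉ = 24
Selected container: 476 + 24×1172 = 28604

28604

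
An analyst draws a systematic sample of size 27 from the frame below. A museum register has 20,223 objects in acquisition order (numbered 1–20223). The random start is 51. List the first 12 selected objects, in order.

k = N/n = 20223/27 = 749
object 1: 51
object 2: 51 + 749 = 800
object 3: 800 + 749 = 1549
object 4: 1549 + 749 = 2298
object 5: 2298 + 749 = 3047
object 6: 3047 + 749 = 3796
object 7: 3796 + 749 = 4545
object 8: 4545 + 749 = 5294
object 9: 5294 + 749 = 6043
object 10: 6043 + 749 = 6792
object 11: 6792 + 749 = 7541
object 12: 7541 + 749 = 8290

51, 800, 1549, 2298, 3047, 3796, 4545, 5294, 6043, 6792, 7541, 8290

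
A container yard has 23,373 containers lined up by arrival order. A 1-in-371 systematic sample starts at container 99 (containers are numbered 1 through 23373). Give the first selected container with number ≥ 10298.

10487

k = 371
Steps past start: ⌈(10298 − 99)/371⌉ = ⌈10199/371⌉ = 28
Selected container: 99 + 28×371 = 10487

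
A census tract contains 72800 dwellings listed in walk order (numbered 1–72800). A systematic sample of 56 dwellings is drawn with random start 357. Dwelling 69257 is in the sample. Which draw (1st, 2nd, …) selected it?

54

k = 72800/56 = 1300
position = (69257 − 357)/1300 + 1 = 68900/1300 + 1 = 53 + 1 = 54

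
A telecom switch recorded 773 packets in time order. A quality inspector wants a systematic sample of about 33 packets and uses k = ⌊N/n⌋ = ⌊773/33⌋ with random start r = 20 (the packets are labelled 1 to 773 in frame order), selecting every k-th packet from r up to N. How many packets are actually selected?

33

k = ⌊773/33⌋ = 23
Achieved size = ⌊(773 − 20)/23⌋ + 1 = ⌊753/23⌋ + 1 = 32 + 1 = 33
(last selection: 20 + 32×23 = 756 ≤ 773; next would be 779 > 773)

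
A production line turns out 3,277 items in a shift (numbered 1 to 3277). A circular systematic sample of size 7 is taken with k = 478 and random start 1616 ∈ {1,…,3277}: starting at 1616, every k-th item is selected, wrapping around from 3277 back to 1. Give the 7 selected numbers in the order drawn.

1616, 2094, 2572, 3050, 251, 729, 1207

Selection 1: 1616
Selection 2: 1616 + 478 = 2094
Selection 3: 2094 + 478 = 2572
Selection 4: 2572 + 478 = 3050
Selection 5: 3050 + 478 = 3528 → 3528 − 3277 = 251
Selection 6: 251 + 478 = 729
Selection 7: 729 + 478 = 1207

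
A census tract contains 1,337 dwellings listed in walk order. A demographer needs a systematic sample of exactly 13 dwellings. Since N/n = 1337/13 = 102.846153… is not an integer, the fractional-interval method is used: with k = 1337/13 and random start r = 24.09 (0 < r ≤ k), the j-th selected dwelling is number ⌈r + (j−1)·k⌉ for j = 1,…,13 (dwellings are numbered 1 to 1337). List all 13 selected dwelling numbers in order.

j=1: r + 0k = 24.09 → ⌈·⌉ = 25
j=2: r + 1k = 126.936153… → ⌈·⌉ = 127
j=3: r + 2k = 229.782307… → ⌈·⌉ = 230
j=4: r + 3k = 332.628461… → ⌈·⌉ = 333
j=5: r + 4k = 435.474615… → ⌈·⌉ = 436
j=6: r + 5k = 538.320769… → ⌈·⌉ = 539
j=7: r + 6k = 641.166923… → ⌈·⌉ = 642
j=8: r + 7k = 744.013076… → ⌈·⌉ = 745
j=9: r + 8k = 846.859230… → ⌈·⌉ = 847
j=10: r + 9k = 949.705384… → ⌈·⌉ = 950
j=11: r + 10k = 1052.551538… → ⌈·⌉ = 1053
j=12: r + 11k = 1155.397692… → ⌈·⌉ = 1156
j=13: r + 12k = 1258.243846… → ⌈·⌉ = 1259

25, 127, 230, 333, 436, 539, 642, 745, 847, 950, 1053, 1156, 1259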